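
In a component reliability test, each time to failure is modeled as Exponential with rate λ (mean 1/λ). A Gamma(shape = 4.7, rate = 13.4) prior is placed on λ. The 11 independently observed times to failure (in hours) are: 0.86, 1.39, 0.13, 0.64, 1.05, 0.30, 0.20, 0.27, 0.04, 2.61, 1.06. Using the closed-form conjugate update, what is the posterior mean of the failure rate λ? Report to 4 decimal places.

0.7153

With a Gamma(shape α, rate β) prior on the exponential rate λ, the posterior after n observations with total T = Σxᵢ is Gamma(α+n, β+T).
Sum of observations T = 8.55 hours; n = 11.
Posterior: Gamma(4.7+11, 13.4+8.55) = Gamma(15.7, 21.95).
Posterior mean of λ = α/β = 15.7/21.95 = 0.7153.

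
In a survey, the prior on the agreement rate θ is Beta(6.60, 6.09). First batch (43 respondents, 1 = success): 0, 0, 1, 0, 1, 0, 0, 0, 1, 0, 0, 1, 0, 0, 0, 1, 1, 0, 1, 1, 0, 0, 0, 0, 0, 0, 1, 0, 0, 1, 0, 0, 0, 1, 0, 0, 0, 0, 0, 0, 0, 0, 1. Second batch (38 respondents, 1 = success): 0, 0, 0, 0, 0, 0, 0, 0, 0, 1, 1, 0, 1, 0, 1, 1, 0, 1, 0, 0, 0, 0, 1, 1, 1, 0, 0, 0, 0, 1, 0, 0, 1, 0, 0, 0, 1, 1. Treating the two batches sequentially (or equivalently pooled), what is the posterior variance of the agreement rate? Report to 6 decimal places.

0.002361

The Beta prior is conjugate to a Binomial/Bernoulli likelihood; the update adds successes to α and failures to β.
After batch 1: Beta(6.60+12, 6.09+31) = Beta(18.60, 37.09).
After batch 2: Beta(18.60+13, 37.09+25) = Beta(31.60, 62.09).
Var = αβ/((α+β)²(α+β+1)) = 31.60·62.09/(93.69²·94.69) = 0.002361.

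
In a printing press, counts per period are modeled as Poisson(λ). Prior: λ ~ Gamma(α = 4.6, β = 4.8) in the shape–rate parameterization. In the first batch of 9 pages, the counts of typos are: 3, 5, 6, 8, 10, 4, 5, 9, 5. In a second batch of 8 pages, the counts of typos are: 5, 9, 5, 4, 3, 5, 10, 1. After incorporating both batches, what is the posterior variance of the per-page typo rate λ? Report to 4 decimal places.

0.2138

With a Gamma(shape α, rate β) prior, the Poisson likelihood is conjugate: the posterior is Gamma(α + ΣXᵢ, β + n).
Batch 1: sum of counts S = 55 over n = 9 pages.
After batch 1: Gamma(α+S, β+n) = Gamma(4.6+55, 4.8+9) = Gamma(59.6, 13.8).
Batch 2: sum of counts S = 42 over n = 8 pages.
After batch 2: Gamma(α+S, β+n) = Gamma(59.6+42, 13.8+8) = Gamma(101.6, 21.8).
Var = α/β² = 101.6/21.8² = 0.2138.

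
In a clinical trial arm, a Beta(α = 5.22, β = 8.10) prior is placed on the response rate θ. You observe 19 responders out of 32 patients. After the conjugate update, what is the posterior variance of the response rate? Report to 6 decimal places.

The Beta prior is conjugate to a Binomial/Bernoulli likelihood; the update adds successes to α and failures to β.
Posterior: Beta(α+k, β+n−k) = Beta(5.22+19, 8.10+13) = Beta(24.22, 21.10).
Var = αβ/((α+β)²(α+β+1)) = 24.22·21.10/(45.32²·46.32) = 0.005372.

0.005372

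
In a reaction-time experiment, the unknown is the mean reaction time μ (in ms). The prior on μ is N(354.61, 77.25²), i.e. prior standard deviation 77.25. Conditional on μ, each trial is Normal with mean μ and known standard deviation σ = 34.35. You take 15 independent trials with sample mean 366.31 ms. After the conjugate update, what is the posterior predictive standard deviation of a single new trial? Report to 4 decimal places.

35.4621

For Normal data with known variance σ², a Normal(μ₀, σ₀²) prior on μ is conjugate. Posterior precision = 1/σ₀² + n/σ²; posterior mean is the precision-weighted average of μ₀ and x̄.
σ₀² = 77.25² = 5967.5625, σ² = 34.35² = 1179.9225; σ² + n·σ₀² = 1179.9225 + 15·5967.5625 = 90693.36.
Posterior precision = 1/σ₀² + n/σ² = 1/5967.5625 + 15/1179.9225 = (σ² + n·σ₀²)/(σ₀²σ²) = 90693.36/(5967.5625·1179.9225); posterior variance σₙ² = σ₀²σ²/(σ² + n·σ₀²) = 5967.5625·1179.9225/90693.36 = 77.638112.
Predictive variance for one new observation = σₙ² + σ² = 5967.5625·1179.9225/90693.36 + 1179.9225 = σ²·(σ₀² + 90693.36)/90693.36 = 1179.9225·96660.9225/90693.36 = 1257.560612; SD = √(1179.9225·96660.9225/90693.36) = 35.4621.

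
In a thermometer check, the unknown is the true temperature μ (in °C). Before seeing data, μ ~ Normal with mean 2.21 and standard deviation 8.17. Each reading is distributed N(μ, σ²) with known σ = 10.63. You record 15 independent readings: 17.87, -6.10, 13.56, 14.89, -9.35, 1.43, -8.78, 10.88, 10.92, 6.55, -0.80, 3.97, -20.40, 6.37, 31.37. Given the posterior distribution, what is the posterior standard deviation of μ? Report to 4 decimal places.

For Normal data with known variance σ², a Normal(μ₀, σ₀²) prior on μ is conjugate. Posterior precision = 1/σ₀² + n/σ²; posterior mean is the precision-weighted average of μ₀ and x̄.
σ₀² = 8.17² = 66.7489, σ² = 10.63² = 112.9969; σ² + n·σ₀² = 112.9969 + 15·66.7489 = 1114.2304.
Posterior precision = 1/σ₀² + n/σ² = 1/66.7489 + 15/112.9969 = (σ² + n·σ₀²)/(σ₀²σ²) = 1114.2304/(66.7489·112.9969); posterior variance σₙ² = σ₀²σ²/(σ² + n·σ₀²) = 66.7489·112.9969/1114.2304 = 6.769173.
Posterior SD = √σₙ² = √(66.7489·112.9969/1114.2304) = 2.6018.

2.6018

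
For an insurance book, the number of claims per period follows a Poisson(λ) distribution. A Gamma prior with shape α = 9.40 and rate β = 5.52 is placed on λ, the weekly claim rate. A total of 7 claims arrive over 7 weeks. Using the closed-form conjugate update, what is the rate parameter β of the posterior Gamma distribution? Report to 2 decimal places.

With a Gamma(shape α, rate β) prior, the Poisson likelihood is conjugate: the posterior is Gamma(α + ΣXᵢ, β + n).
Posterior: Gamma(α+S, β+n) = Gamma(9.40+7, 5.52+7) = Gamma(16.40, 12.52).
Posterior β = 12.52.

12.52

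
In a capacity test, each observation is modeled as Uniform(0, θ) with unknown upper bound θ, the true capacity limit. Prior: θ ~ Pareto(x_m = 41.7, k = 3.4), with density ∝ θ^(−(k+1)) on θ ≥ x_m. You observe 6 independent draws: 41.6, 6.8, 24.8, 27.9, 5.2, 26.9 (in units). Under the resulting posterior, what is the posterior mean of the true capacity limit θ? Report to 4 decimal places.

A Pareto(scale x_m, shape k) prior on the upper bound θ of Uniform(0, θ) is conjugate: posterior is Pareto(max(x_m, max xᵢ), k + n).
Sample maximum = 41.6; prior scale x_m = 41.7 → posterior scale = max = 41.7.
Posterior shape = 3.4 + 6 = 9.4.
E[θ|data] = k·x_m/(k−1) = 9.4·41.7/8.4 = 46.6643.

46.6643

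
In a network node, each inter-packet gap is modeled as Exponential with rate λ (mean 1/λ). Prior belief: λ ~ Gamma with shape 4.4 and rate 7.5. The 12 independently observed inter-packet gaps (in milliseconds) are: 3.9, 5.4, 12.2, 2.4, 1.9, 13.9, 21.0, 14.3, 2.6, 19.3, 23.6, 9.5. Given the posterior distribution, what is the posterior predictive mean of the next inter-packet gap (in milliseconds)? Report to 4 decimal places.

With a Gamma(shape α, rate β) prior on the exponential rate λ, the posterior after n observations with total T = Σxᵢ is Gamma(α+n, β+T).
Sum of observations T = 130.0 milliseconds; n = 12.
Posterior: Gamma(4.4+12, 7.5+130.0) = Gamma(16.4, 137.5).
The predictive distribution for the next observation is Lomax; its mean is β/(α−1) = 137.5/15.4 = 8.9286.

8.9286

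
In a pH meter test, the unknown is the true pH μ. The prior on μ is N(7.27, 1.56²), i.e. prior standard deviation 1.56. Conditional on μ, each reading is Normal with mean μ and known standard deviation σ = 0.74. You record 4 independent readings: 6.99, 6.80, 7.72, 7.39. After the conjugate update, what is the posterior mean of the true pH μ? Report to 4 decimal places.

For Normal data with known variance σ², a Normal(μ₀, σ₀²) prior on μ is conjugate. Posterior precision = 1/σ₀² + n/σ²; posterior mean is the precision-weighted average of μ₀ and x̄.
Σxᵢ = 6.99 + 6.80 + 7.72 + 7.39 = 28.9, so n·x̄ = 28.9.
σ₀² = 1.56² = 2.4336, σ² = 0.74² = 0.5476; σ² + n·σ₀² = 0.5476 + 4·2.4336 = 10.282.
Posterior mean = (μ₀/σ₀² + n·x̄/σ²)/(1/σ₀² + n/σ²) = (σ²·μ₀ + σ₀²·n·x̄)/(σ² + n·σ₀²) = (0.5476·7.27 + 2.4336·28.9)/10.282 = 74.312092/10.282 = 7.2274.

7.2274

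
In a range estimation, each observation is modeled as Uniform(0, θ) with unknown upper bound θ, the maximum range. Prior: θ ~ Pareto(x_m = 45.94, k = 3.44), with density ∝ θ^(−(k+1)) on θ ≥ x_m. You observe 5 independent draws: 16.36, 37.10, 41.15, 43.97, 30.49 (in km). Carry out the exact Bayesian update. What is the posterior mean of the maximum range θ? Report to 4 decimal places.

A Pareto(scale x_m, shape k) prior on the upper bound θ of Uniform(0, θ) is conjugate: posterior is Pareto(max(x_m, max xᵢ), k + n).
Sample maximum = 43.97; prior scale x_m = 45.94 → posterior scale = max = 45.94.
Posterior shape = 3.44 + 5 = 8.44.
E[θ|data] = k·x_m/(k−1) = 8.44·45.94/7.44 = 52.1147.

52.1147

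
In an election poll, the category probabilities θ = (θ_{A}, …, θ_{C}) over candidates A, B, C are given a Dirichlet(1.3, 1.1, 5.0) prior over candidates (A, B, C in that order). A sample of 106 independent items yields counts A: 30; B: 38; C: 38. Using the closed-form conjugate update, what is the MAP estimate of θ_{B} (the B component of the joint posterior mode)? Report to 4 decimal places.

The Dirichlet prior is conjugate to the Multinomial likelihood: each posterior αⱼ = prior αⱼ + observed count nⱼ.
Posterior concentration: (31.3, 39.1, 43.0), total = 113.4.
Joint mode component: (α_{B}−1)/(Σα−K) = 38.1/110.4 = 0.3451.

0.3451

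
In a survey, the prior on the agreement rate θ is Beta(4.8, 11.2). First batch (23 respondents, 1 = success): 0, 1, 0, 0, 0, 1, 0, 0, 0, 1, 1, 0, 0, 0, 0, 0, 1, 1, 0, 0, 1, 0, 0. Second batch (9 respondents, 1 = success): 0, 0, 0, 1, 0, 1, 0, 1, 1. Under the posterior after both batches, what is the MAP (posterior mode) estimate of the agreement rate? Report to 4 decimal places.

The Beta prior is conjugate to a Binomial/Bernoulli likelihood; the update adds successes to α and failures to β.
After batch 1: Beta(4.8+7, 11.2+16) = Beta(11.8, 27.2).
After batch 2: Beta(11.8+4, 27.2+5) = Beta(15.8, 32.2).
Mode of Beta(a,b) for a,b>1 is (a−1)/(a+b−2) = 14.8/46.0 = 0.3217.

0.3217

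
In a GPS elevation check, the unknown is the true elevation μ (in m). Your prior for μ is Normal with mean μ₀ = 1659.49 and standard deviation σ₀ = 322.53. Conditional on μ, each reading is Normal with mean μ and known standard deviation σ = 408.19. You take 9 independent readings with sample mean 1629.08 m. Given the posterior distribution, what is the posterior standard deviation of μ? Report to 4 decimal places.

For Normal data with known variance σ², a Normal(μ₀, σ₀²) prior on μ is conjugate. Posterior precision = 1/σ₀² + n/σ²; posterior mean is the precision-weighted average of μ₀ and x̄.
σ₀² = 322.53² = 104025.6009, σ² = 408.19² = 166619.0761; σ² + n·σ₀² = 166619.0761 + 9·104025.6009 = 1102849.4842.
Posterior precision = 1/σ₀² + n/σ² = 1/104025.6009 + 9/166619.0761 = (σ² + n·σ₀²)/(σ₀²σ²) = 1102849.4842/(104025.6009·166619.0761); posterior variance σₙ² = σ₀²σ²/(σ² + n·σ₀²) = 104025.6009·166619.0761/1102849.4842 = 15716.242117.
Posterior SD = √σₙ² = √(104025.6009·166619.0761/1102849.4842) = 125.3644.

125.3644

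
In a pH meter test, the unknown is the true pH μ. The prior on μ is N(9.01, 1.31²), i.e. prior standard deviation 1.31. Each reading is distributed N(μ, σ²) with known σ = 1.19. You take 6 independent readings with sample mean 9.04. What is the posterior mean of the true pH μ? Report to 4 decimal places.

9.0364

For Normal data with known variance σ², a Normal(μ₀, σ₀²) prior on μ is conjugate. Posterior precision = 1/σ₀² + n/σ²; posterior mean is the precision-weighted average of μ₀ and x̄.
n·x̄ = 6·9.04 = 54.24.
σ₀² = 1.31² = 1.7161, σ² = 1.19² = 1.4161; σ² + n·σ₀² = 1.4161 + 6·1.7161 = 11.7127.
Posterior mean = (μ₀/σ₀² + n·x̄/σ²)/(1/σ₀² + n/σ²) = (σ²·μ₀ + σ₀²·n·x̄)/(σ² + n·σ₀²) = (1.4161·9.01 + 1.7161·54.24)/11.7127 = 105.840325/11.7127 = 9.0364.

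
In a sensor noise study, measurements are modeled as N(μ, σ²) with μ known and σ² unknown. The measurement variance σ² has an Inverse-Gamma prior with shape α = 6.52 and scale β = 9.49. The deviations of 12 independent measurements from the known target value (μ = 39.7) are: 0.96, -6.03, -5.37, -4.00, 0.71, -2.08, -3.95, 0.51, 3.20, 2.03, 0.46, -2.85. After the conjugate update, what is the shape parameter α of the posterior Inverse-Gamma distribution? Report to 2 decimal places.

12.52

With known mean μ and an Inverse-Gamma(α, β) prior on σ², the Normal likelihood is conjugate: posterior is Inv-Gamma(α + n/2, β + Σ(xᵢ−μ)²/2).
Σ(xᵢ−μ)² = (0.96)² + (-6.03)² + (-5.37)² + (-4.00)² + (0.71)² + (-2.08)² + (-3.95)² + (0.51)² + (3.20)² + (2.03)² + (0.46)² + (-2.85)² = 125.5075.
Posterior: Inv-Gamma(6.52 + 12/2, 9.49 + 125.5075/2) = Inv-Gamma(12.52, 72.24375).
Posterior α = 12.52.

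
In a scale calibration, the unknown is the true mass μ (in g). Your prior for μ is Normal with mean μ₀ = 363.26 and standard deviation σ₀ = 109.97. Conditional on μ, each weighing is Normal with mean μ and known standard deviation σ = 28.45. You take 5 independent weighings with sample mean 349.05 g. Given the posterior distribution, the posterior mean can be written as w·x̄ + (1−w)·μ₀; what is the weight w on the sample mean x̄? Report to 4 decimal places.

For Normal data with known variance σ², a Normal(μ₀, σ₀²) prior on μ is conjugate. Posterior precision = 1/σ₀² + n/σ²; posterior mean is the precision-weighted average of μ₀ and x̄.
σ₀² = 109.97² = 12093.4009, σ² = 28.45² = 809.4025. Prior precision 1/σ₀² = 1/12093.4009; data precision n/σ² = 5/809.4025.
w = (n/σ²)/(1/σ₀² + n/σ²) = n·σ₀²/(σ² + n·σ₀²) = 5·12093.4009/(809.4025 + 5·12093.4009) = 60467.0045/61276.407 = 0.9868.

0.9868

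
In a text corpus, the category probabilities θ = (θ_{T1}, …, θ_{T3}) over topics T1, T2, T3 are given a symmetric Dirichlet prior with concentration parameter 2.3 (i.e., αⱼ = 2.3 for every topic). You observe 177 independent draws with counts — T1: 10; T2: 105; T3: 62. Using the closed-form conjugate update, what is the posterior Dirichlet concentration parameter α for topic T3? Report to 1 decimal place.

64.3

The Dirichlet prior is conjugate to the Multinomial likelihood: each posterior αⱼ = prior αⱼ + observed count nⱼ.
Posterior concentration: (12.3, 107.3, 64.3), total = 183.9.
α_{T3} = 2.3 + 62 = 64.3.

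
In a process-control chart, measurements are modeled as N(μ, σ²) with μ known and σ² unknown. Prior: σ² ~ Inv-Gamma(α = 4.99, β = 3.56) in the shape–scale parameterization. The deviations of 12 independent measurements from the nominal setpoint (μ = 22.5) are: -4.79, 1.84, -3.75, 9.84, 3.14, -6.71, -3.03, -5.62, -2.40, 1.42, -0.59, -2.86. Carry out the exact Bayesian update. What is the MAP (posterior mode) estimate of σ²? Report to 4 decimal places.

10.6877

With known mean μ and an Inverse-Gamma(α, β) prior on σ², the Normal likelihood is conjugate: posterior is Inv-Gamma(α + n/2, β + Σ(xᵢ−μ)²/2).
Σ(xᵢ−μ)² = (-4.79)² + (1.84)² + (-3.75)² + (9.84)² + (3.14)² + (-6.71)² + (-3.03)² + (-5.62)² + (-2.40)² + (1.42)² + (-0.59)² + (-2.86)² = 249.1709.
Posterior: Inv-Gamma(4.99 + 12/2, 3.56 + 249.1709/2) = Inv-Gamma(10.99, 128.14545).
Mode = β/(α+1) = 128.14545/11.99 = 10.6877.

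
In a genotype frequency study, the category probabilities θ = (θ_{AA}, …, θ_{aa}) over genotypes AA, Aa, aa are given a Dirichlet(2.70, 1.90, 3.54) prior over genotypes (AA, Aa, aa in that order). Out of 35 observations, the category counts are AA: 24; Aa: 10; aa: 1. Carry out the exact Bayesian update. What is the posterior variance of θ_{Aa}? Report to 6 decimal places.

0.004525

The Dirichlet prior is conjugate to the Multinomial likelihood: each posterior αⱼ = prior αⱼ + observed count nⱼ.
Posterior concentration: (26.70, 11.90, 4.54), total = 43.14.
Var[θ_j] = α_j(Σα−α_j)/((Σα)²(Σα+1)) = 11.90·31.24/(43.14²·44.14) = 0.004525.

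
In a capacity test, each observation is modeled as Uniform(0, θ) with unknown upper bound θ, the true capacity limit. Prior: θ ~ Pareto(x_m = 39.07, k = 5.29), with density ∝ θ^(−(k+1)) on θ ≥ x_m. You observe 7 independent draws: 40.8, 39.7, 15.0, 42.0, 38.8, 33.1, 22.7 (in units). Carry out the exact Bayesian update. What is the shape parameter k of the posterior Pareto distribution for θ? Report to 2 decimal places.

12.29

A Pareto(scale x_m, shape k) prior on the upper bound θ of Uniform(0, θ) is conjugate: posterior is Pareto(max(x_m, max xᵢ), k + n).
Sample maximum = 42.0; prior scale x_m = 39.07 → posterior scale = max = 42.00.
Posterior shape = 5.29 + 7 = 12.29.
Posterior shape k = 12.29.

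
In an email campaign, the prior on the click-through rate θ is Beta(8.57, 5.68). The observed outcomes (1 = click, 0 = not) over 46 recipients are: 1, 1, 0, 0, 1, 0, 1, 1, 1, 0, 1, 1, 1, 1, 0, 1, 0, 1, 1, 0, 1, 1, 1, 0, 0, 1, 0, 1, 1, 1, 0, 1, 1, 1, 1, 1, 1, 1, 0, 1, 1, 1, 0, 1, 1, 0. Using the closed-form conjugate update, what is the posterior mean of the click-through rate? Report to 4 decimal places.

0.6734

The Beta prior is conjugate to a Binomial/Bernoulli likelihood; the update adds successes to α and failures to β.
Posterior: Beta(α+k, β+n−k) = Beta(8.57+32, 5.68+14) = Beta(40.57, 19.68).
Posterior mean = α/(α+β) = 40.57/60.25 = 0.6734.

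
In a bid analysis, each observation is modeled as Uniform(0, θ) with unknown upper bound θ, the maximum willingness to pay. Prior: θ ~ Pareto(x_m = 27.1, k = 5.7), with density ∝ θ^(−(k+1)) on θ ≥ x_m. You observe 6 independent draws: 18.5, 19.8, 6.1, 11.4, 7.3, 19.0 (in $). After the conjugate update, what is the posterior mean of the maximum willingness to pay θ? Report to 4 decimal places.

A Pareto(scale x_m, shape k) prior on the upper bound θ of Uniform(0, θ) is conjugate: posterior is Pareto(max(x_m, max xᵢ), k + n).
Sample maximum = 19.8; prior scale x_m = 27.1 → posterior scale = max = 27.1.
Posterior shape = 5.7 + 6 = 11.7.
E[θ|data] = k·x_m/(k−1) = 11.7·27.1/10.7 = 29.6327.

29.6327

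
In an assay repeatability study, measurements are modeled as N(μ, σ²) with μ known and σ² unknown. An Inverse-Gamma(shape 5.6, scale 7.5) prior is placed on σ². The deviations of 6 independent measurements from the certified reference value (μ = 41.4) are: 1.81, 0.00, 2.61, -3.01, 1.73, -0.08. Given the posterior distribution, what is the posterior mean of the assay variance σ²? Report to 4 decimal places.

With known mean μ and an Inverse-Gamma(α, β) prior on σ², the Normal likelihood is conjugate: posterior is Inv-Gamma(α + n/2, β + Σ(xᵢ−μ)²/2).
Σ(xᵢ−μ)² = (1.81)² + (0.00)² + (2.61)² + (-3.01)² + (1.73)² + (-0.08)² = 22.1476.
Posterior: Inv-Gamma(5.6 + 6/2, 7.5 + 22.1476/2) = Inv-Gamma(8.60, 18.57380).
E[σ²|data] = β/(α−1) = 18.57380/7.60 = 2.4439.

2.4439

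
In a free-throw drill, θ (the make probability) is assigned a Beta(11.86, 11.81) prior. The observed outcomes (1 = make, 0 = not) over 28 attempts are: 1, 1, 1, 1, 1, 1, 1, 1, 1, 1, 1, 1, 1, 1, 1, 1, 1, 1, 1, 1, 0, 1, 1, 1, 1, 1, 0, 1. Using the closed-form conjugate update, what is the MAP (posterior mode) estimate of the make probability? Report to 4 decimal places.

0.7421

The Beta prior is conjugate to a Binomial/Bernoulli likelihood; the update adds successes to α and failures to β.
Posterior: Beta(α+k, β+n−k) = Beta(11.86+26, 11.81+2) = Beta(37.86, 13.81).
Mode of Beta(a,b) for a,b>1 is (a−1)/(a+b−2) = 36.86/49.67 = 0.7421.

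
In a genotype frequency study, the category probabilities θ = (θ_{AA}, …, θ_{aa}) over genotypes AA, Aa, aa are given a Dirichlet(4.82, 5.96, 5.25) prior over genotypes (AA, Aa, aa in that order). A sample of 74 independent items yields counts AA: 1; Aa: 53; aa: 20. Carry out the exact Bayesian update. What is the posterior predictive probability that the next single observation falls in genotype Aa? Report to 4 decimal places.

0.6549

The Dirichlet prior is conjugate to the Multinomial likelihood: each posterior αⱼ = prior αⱼ + observed count nⱼ.
Posterior concentration: (5.82, 58.96, 25.25), total = 90.03.
P(next = Aa | data) = α_{Aa}/Σα = 0.6549.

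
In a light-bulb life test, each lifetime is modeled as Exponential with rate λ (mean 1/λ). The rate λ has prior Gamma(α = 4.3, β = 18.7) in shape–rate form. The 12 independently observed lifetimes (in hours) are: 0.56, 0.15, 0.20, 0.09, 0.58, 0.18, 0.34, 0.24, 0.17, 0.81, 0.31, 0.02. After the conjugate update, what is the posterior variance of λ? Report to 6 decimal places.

0.032631

With a Gamma(shape α, rate β) prior on the exponential rate λ, the posterior after n observations with total T = Σxᵢ is Gamma(α+n, β+T).
Sum of observations T = 3.65 hours; n = 12.
Posterior: Gamma(4.3+12, 18.7+3.65) = Gamma(16.3, 22.35).
Var = α/β² = 0.032631.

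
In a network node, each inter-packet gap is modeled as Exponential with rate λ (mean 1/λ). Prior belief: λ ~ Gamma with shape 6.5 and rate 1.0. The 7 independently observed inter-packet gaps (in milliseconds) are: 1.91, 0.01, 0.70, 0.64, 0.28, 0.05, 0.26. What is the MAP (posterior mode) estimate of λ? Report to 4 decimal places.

2.5773

With a Gamma(shape α, rate β) prior on the exponential rate λ, the posterior after n observations with total T = Σxᵢ is Gamma(α+n, β+T).
Sum of observations T = 3.85 milliseconds; n = 7.
Posterior: Gamma(6.5+7, 1.0+3.85) = Gamma(13.5, 4.85).
Mode = (α−1)/β = 2.5773.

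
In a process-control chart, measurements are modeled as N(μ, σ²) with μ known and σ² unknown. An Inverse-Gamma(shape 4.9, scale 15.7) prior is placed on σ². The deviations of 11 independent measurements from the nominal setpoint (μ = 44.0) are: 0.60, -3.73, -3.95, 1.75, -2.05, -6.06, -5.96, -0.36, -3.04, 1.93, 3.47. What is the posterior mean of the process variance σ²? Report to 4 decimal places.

8.8257

With known mean μ and an Inverse-Gamma(α, β) prior on σ², the Normal likelihood is conjugate: posterior is Inv-Gamma(α + n/2, β + Σ(xᵢ−μ)²/2).
Σ(xᵢ−μ)² = (0.60)² + (-3.73)² + (-3.95)² + (1.75)² + (-2.05)² + (-6.06)² + (-5.96)² + (-0.36)² + (-3.04)² + (1.93)² + (3.47)² = 134.5226.
Posterior: Inv-Gamma(4.9 + 11/2, 15.7 + 134.5226/2) = Inv-Gamma(10.40, 82.96130).
E[σ²|data] = β/(α−1) = 82.96130/9.40 = 8.8257.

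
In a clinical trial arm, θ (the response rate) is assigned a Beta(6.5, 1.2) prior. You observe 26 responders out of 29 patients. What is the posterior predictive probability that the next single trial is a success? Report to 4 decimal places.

The Beta prior is conjugate to a Binomial/Bernoulli likelihood; the update adds successes to α and failures to β.
Posterior: Beta(α+k, β+n−k) = Beta(6.5+26, 1.2+3) = Beta(32.5, 4.2).
For a single future Bernoulli trial, P(success | data) = α/(α+β) = 0.8856.

0.8856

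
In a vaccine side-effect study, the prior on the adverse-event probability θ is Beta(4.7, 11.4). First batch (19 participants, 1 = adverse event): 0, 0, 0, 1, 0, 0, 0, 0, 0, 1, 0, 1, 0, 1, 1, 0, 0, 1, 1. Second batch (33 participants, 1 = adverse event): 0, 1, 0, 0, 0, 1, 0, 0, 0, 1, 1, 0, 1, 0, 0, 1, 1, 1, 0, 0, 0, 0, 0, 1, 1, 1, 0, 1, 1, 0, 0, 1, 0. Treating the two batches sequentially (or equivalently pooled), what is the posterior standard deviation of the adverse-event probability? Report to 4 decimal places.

The Beta prior is conjugate to a Binomial/Bernoulli likelihood; the update adds successes to α and failures to β.
After batch 1: Beta(4.7+7, 11.4+12) = Beta(11.7, 23.4).
After batch 2: Beta(11.7+14, 23.4+19) = Beta(25.7, 42.4).
Var = αβ/((α+β)²(α+β+1)) = 25.7·42.4/(68.1²·69.1) = 0.00340037; SD = √0.00340037 = 0.0583.

0.0583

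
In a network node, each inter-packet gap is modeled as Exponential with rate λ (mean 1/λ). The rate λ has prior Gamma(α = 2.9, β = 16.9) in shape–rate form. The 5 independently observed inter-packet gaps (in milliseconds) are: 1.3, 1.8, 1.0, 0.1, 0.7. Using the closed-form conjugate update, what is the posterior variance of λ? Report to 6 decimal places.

0.016623

With a Gamma(shape α, rate β) prior on the exponential rate λ, the posterior after n observations with total T = Σxᵢ is Gamma(α+n, β+T).
Sum of observations T = 4.9 milliseconds; n = 5.
Posterior: Gamma(2.9+5, 16.9+4.9) = Gamma(7.9, 21.8).
Var = α/β² = 0.016623.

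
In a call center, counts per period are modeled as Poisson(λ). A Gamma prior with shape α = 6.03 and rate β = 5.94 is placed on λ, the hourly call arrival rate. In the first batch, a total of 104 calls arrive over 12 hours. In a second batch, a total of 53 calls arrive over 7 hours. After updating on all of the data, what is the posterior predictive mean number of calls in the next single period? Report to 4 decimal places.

With a Gamma(shape α, rate β) prior, the Poisson likelihood is conjugate: the posterior is Gamma(α + ΣXᵢ, β + n).
After batch 1: Gamma(α+S, β+n) = Gamma(6.03+104, 5.94+12) = Gamma(110.03, 17.94).
After batch 2: Gamma(α+S, β+n) = Gamma(110.03+53, 17.94+7) = Gamma(163.03, 24.94).
The predictive distribution for one future period is NegBinom with mean α/β = 6.5369.

6.5369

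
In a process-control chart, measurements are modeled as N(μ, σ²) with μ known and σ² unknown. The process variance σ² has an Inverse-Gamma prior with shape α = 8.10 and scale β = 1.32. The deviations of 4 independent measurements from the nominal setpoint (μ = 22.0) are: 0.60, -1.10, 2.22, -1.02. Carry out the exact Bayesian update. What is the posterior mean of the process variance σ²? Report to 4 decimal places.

0.5593

With known mean μ and an Inverse-Gamma(α, β) prior on σ², the Normal likelihood is conjugate: posterior is Inv-Gamma(α + n/2, β + Σ(xᵢ−μ)²/2).
Σ(xᵢ−μ)² = (0.60)² + (-1.10)² + (2.22)² + (-1.02)² = 7.5388.
Posterior: Inv-Gamma(8.10 + 4/2, 1.32 + 7.5388/2) = Inv-Gamma(10.10, 5.08940).
E[σ²|data] = β/(α−1) = 5.08940/9.10 = 0.5593.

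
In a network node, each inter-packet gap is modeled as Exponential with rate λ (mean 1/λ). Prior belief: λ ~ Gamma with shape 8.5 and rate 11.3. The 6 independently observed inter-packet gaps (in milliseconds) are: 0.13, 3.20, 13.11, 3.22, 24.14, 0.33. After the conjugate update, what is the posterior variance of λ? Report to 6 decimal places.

0.004719

With a Gamma(shape α, rate β) prior on the exponential rate λ, the posterior after n observations with total T = Σxᵢ is Gamma(α+n, β+T).
Sum of observations T = 44.13 milliseconds; n = 6.
Posterior: Gamma(8.5+6, 11.3+44.13) = Gamma(14.5, 55.43).
Var = α/β² = 0.004719.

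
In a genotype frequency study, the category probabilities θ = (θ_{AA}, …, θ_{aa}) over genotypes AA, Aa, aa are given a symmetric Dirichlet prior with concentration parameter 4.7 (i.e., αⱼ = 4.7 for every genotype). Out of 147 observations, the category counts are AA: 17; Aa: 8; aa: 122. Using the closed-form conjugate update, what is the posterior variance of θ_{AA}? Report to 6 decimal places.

0.000719

The Dirichlet prior is conjugate to the Multinomial likelihood: each posterior αⱼ = prior αⱼ + observed count nⱼ.
Posterior concentration: (21.7, 12.7, 126.7), total = 161.1.
Var[θ_j] = α_j(Σα−α_j)/((Σα)²(Σα+1)) = 21.7·139.4/(161.1²·162.1) = 0.000719.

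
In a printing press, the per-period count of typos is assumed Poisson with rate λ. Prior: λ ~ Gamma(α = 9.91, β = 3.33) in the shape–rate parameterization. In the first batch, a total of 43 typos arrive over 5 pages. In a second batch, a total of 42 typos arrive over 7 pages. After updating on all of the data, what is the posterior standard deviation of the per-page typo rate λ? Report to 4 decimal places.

With a Gamma(shape α, rate β) prior, the Poisson likelihood is conjugate: the posterior is Gamma(α + ΣXᵢ, β + n).
After batch 1: Gamma(α+S, β+n) = Gamma(9.91+43, 3.33+5) = Gamma(52.91, 8.33).
After batch 2: Gamma(α+S, β+n) = Gamma(52.91+42, 8.33+7) = Gamma(94.91, 15.33).
SD = √α/β = √94.91/15.33 = 0.6355.

0.6355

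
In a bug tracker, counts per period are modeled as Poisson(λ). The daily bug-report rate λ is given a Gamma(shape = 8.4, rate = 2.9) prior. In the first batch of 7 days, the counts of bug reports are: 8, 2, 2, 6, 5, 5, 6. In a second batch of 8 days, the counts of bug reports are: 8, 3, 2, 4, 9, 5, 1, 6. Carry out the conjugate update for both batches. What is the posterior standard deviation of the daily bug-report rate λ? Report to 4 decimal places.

With a Gamma(shape α, rate β) prior, the Poisson likelihood is conjugate: the posterior is Gamma(α + ΣXᵢ, β + n).
Batch 1: sum of counts S = 34 over n = 7 days.
After batch 1: Gamma(α+S, β+n) = Gamma(8.4+34, 2.9+7) = Gamma(42.4, 9.9).
Batch 2: sum of counts S = 38 over n = 8 days.
After batch 2: Gamma(α+S, β+n) = Gamma(42.4+38, 9.9+8) = Gamma(80.4, 17.9).
SD = √α/β = √80.4/17.9 = 0.5009.

0.5009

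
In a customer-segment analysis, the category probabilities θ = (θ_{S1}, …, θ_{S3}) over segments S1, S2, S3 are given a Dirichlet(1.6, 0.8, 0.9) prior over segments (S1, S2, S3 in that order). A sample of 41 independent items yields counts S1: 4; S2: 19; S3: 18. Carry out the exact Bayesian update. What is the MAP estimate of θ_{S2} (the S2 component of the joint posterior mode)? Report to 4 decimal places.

The Dirichlet prior is conjugate to the Multinomial likelihood: each posterior αⱼ = prior αⱼ + observed count nⱼ.
Posterior concentration: (5.6, 19.8, 18.9), total = 44.3.
Joint mode component: (α_{S2}−1)/(Σα−K) = 18.8/41.3 = 0.4552.

0.4552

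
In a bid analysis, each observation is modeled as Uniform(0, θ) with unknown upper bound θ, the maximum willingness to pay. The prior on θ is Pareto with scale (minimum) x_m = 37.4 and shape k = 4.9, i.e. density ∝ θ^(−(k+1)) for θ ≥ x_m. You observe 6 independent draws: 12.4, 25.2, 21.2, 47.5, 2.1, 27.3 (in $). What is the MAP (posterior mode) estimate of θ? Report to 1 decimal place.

47.5

A Pareto(scale x_m, shape k) prior on the upper bound θ of Uniform(0, θ) is conjugate: posterior is Pareto(max(x_m, max xᵢ), k + n).
Sample maximum = 47.5; prior scale x_m = 37.4 → posterior scale = max = 47.5.
Posterior shape = 4.9 + 6 = 10.9.
The Pareto density is decreasing on [x_m, ∞), so the mode is x_m = 47.5.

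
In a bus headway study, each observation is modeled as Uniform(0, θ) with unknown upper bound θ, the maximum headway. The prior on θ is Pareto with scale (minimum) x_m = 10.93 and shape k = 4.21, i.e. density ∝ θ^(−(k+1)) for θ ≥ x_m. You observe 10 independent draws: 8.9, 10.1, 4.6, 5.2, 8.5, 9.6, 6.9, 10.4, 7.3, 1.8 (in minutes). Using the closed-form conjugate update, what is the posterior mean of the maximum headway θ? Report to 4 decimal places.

11.7574

A Pareto(scale x_m, shape k) prior on the upper bound θ of Uniform(0, θ) is conjugate: posterior is Pareto(max(x_m, max xᵢ), k + n).
Sample maximum = 10.4; prior scale x_m = 10.93 → posterior scale = max = 10.93.
Posterior shape = 4.21 + 10 = 14.21.
E[θ|data] = k·x_m/(k−1) = 14.21·10.93/13.21 = 11.7574.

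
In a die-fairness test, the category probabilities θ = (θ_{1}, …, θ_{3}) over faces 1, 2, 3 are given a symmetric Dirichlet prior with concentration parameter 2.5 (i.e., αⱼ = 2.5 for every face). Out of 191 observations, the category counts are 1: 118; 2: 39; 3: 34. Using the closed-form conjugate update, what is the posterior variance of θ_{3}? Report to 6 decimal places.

0.000752

The Dirichlet prior is conjugate to the Multinomial likelihood: each posterior αⱼ = prior αⱼ + observed count nⱼ.
Posterior concentration: (120.5, 41.5, 36.5), total = 198.5.
Var[θ_j] = α_j(Σα−α_j)/((Σα)²(Σα+1)) = 36.5·162.0/(198.5²·199.5) = 0.000752.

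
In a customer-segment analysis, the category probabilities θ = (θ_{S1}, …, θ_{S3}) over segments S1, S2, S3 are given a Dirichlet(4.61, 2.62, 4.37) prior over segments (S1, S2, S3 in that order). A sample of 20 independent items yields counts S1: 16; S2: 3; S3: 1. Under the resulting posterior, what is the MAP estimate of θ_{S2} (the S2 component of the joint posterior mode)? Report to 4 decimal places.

The Dirichlet prior is conjugate to the Multinomial likelihood: each posterior αⱼ = prior αⱼ + observed count nⱼ.
Posterior concentration: (20.61, 5.62, 5.37), total = 31.60.
Joint mode component: (α_{S2}−1)/(Σα−K) = 4.62/28.60 = 0.1615.

0.1615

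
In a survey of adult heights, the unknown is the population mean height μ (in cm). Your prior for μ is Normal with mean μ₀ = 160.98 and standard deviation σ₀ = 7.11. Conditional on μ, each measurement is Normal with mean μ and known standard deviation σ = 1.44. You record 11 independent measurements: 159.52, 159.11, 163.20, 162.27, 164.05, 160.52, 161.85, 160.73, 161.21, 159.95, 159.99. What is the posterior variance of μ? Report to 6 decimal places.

0.187809

For Normal data with known variance σ², a Normal(μ₀, σ₀²) prior on μ is conjugate. Posterior precision = 1/σ₀² + n/σ²; posterior mean is the precision-weighted average of μ₀ and x̄.
σ₀² = 7.11² = 50.5521, σ² = 1.44² = 2.0736; σ² + n·σ₀² = 2.0736 + 11·50.5521 = 558.1467.
Posterior precision = 1/σ₀² + n/σ² = 1/50.5521 + 11/2.0736 = (σ² + n·σ₀²)/(σ₀²σ²) = 558.1467/(50.5521·2.0736); posterior variance σₙ² = σ₀²σ²/(σ² + n·σ₀²) = 50.5521·2.0736/558.1467 = 0.187809.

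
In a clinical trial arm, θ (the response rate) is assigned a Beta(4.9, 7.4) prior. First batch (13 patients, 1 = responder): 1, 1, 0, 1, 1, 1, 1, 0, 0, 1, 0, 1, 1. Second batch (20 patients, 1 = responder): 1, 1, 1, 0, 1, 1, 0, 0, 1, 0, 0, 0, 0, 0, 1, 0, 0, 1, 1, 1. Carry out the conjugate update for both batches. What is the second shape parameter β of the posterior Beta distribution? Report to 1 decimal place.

The Beta prior is conjugate to a Binomial/Bernoulli likelihood; the update adds successes to α and failures to β.
After batch 1: Beta(4.9+9, 7.4+4) = Beta(13.9, 11.4).
After batch 2: Beta(13.9+10, 11.4+10) = Beta(23.9, 21.4).
Posterior β = 21.4.

21.4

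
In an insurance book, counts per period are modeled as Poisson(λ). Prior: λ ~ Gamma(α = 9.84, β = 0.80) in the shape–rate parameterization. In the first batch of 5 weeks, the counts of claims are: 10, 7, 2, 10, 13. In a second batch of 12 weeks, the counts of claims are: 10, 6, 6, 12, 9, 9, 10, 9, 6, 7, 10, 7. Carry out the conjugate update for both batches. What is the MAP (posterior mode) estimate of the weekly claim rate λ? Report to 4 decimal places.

With a Gamma(shape α, rate β) prior, the Poisson likelihood is conjugate: the posterior is Gamma(α + ΣXᵢ, β + n).
Batch 1: sum of counts S = 42 over n = 5 weeks.
After batch 1: Gamma(α+S, β+n) = Gamma(9.84+42, 0.80+5) = Gamma(51.84, 5.80).
Batch 2: sum of counts S = 101 over n = 12 weeks.
After batch 2: Gamma(α+S, β+n) = Gamma(51.84+101, 5.80+12) = Gamma(152.84, 17.80).
Mode of Gamma(α,β) for α≥1 is (α−1)/β = 151.84/17.80 = 8.5303.

8.5303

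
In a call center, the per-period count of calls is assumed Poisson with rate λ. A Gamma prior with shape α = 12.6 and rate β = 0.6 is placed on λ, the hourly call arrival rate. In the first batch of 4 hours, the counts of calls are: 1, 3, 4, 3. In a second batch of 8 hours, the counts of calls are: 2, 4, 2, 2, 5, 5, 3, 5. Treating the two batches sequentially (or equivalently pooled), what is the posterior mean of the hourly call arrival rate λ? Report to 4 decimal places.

With a Gamma(shape α, rate β) prior, the Poisson likelihood is conjugate: the posterior is Gamma(α + ΣXᵢ, β + n).
Batch 1: sum of counts S = 11 over n = 4 hours.
After batch 1: Gamma(α+S, β+n) = Gamma(12.6+11, 0.6+4) = Gamma(23.6, 4.6).
Batch 2: sum of counts S = 28 over n = 8 hours.
After batch 2: Gamma(α+S, β+n) = Gamma(23.6+28, 4.6+8) = Gamma(51.6, 12.6).
Posterior mean = α/β = 51.6/12.6 = 4.0952.

4.0952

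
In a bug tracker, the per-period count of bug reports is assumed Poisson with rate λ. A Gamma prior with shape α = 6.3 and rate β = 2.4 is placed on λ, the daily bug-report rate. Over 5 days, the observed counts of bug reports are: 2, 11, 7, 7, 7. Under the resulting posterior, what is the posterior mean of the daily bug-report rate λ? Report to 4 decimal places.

With a Gamma(shape α, rate β) prior, the Poisson likelihood is conjugate: the posterior is Gamma(α + ΣXᵢ, β + n).
Sum of counts S = 34 over n = 5 days.
Posterior: Gamma(α+S, β+n) = Gamma(6.3+34, 2.4+5) = Gamma(40.3, 7.4).
Posterior mean = α/β = 40.3/7.4 = 5.4459.

5.4459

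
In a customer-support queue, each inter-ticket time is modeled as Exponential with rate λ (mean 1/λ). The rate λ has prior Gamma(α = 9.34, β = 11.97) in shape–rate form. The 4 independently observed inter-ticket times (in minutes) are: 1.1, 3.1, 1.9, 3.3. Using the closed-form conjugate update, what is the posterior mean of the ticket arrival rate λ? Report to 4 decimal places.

With a Gamma(shape α, rate β) prior on the exponential rate λ, the posterior after n observations with total T = Σxᵢ is Gamma(α+n, β+T).
Sum of observations T = 9.4 minutes; n = 4.
Posterior: Gamma(9.34+4, 11.97+9.4) = Gamma(13.34, 21.37).
Posterior mean of λ = α/β = 13.34/21.37 = 0.6242.

0.6242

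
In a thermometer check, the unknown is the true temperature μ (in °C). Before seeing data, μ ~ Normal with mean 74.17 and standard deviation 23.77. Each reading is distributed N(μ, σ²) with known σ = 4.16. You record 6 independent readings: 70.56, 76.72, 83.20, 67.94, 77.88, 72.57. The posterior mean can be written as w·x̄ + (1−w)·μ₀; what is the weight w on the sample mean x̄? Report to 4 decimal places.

For Normal data with known variance σ², a Normal(μ₀, σ₀²) prior on μ is conjugate. Posterior precision = 1/σ₀² + n/σ²; posterior mean is the precision-weighted average of μ₀ and x̄.
σ₀² = 23.77² = 565.0129, σ² = 4.16² = 17.3056. Prior precision 1/σ₀² = 1/565.0129; data precision n/σ² = 6/17.3056.
w = (n/σ²)/(1/σ₀² + n/σ²) = n·σ₀²/(σ² + n·σ₀²) = 6·565.0129/(17.3056 + 6·565.0129) = 3390.0774/3407.383 = 0.9949.

0.9949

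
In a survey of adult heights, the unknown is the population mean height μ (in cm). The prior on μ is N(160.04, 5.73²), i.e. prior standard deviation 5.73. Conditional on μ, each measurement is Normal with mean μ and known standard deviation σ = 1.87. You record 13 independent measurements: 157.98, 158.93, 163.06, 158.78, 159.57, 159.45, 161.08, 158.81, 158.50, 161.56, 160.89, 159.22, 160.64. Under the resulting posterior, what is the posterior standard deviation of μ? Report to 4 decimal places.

0.5165

For Normal data with known variance σ², a Normal(μ₀, σ₀²) prior on μ is conjugate. Posterior precision = 1/σ₀² + n/σ²; posterior mean is the precision-weighted average of μ₀ and x̄.
σ₀² = 5.73² = 32.8329, σ² = 1.87² = 3.4969; σ² + n·σ₀² = 3.4969 + 13·32.8329 = 430.3246.
Posterior precision = 1/σ₀² + n/σ² = 1/32.8329 + 13/3.4969 = (σ² + n·σ₀²)/(σ₀²σ²) = 430.3246/(32.8329·3.4969); posterior variance σₙ² = σ₀²σ²/(σ² + n·σ₀²) = 32.8329·3.4969/430.3246 = 0.266806.
Posterior SD = √σₙ² = √(32.8329·3.4969/430.3246) = 0.5165.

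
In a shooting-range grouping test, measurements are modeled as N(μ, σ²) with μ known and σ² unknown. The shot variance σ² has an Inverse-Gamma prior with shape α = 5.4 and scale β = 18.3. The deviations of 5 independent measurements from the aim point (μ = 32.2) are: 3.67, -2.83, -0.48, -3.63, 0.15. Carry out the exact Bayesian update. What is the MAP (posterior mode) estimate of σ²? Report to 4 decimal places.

With known mean μ and an Inverse-Gamma(α, β) prior on σ², the Normal likelihood is conjugate: posterior is Inv-Gamma(α + n/2, β + Σ(xᵢ−μ)²/2).
Σ(xᵢ−μ)² = (3.67)² + (-2.83)² + (-0.48)² + (-3.63)² + (0.15)² = 34.9076.
Posterior: Inv-Gamma(5.4 + 5/2, 18.3 + 34.9076/2) = Inv-Gamma(7.90, 35.75380).
Mode = β/(α+1) = 35.75380/8.90 = 4.0173.

4.0173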